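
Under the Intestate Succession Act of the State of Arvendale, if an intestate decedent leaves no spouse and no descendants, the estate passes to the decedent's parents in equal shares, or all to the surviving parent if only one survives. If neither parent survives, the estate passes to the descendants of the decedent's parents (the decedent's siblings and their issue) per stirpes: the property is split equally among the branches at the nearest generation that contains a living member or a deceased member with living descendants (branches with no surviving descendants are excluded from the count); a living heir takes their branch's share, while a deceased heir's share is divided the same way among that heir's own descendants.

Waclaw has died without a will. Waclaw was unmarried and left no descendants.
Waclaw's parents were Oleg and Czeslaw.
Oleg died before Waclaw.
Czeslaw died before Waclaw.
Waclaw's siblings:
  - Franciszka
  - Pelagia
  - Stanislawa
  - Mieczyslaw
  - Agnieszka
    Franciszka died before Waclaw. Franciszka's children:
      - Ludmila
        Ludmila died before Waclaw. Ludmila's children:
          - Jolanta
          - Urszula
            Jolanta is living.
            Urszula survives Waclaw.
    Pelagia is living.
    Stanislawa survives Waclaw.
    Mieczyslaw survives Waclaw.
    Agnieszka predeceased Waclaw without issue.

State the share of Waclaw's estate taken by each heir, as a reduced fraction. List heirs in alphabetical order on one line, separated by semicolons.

Jolanta 1/8; Mieczyslaw 1/4; Pelagia 1/4; Stanislawa 1/4; Urszula 1/8

Neither parent survives and there are no descendants, so the estate passes to Waclaw's siblings and their issue per stirpes.
Agnieszka left no surviving issue, so that branch lapses and is disregarded.
The estate is divided into 4 equal shares of 1/4 among Franciszka, Pelagia, Stanislawa, Mieczyslaw.
Franciszka predeceased; the 1/4 allotted to Franciszka's branch passes to Franciszka's issue by representation.
Ludmila's line is the sole branch at this level, so the full 1/4 passes to Ludmila's issue by representation.
The 1/4 is divided into 2 equal shares of 1/8 among Jolanta, Urszula.
Jolanta is living and takes 1/8.
Urszula is living and takes 1/8.
Pelagia is living and takes 1/4.
Stanislawa is living and takes 1/4.
Mieczyslaw is living and takes 1/4.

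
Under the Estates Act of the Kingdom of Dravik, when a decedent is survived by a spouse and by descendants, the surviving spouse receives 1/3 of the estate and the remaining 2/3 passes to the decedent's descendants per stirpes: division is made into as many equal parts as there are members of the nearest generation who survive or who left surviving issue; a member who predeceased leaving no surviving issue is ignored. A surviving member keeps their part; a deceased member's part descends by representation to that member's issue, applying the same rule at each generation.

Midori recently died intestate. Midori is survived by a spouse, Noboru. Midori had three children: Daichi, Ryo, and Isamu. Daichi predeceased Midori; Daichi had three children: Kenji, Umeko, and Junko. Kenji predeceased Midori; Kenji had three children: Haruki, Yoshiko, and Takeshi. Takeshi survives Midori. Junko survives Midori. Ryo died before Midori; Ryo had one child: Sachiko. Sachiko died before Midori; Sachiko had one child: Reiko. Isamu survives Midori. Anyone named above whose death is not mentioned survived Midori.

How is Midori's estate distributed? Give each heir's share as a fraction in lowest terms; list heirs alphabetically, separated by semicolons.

Haruki 2/81; Isamu 2/9; Junko 2/27; Noboru 1/3; Reiko 2/9; Takeshi 2/81; Umeko 2/27; Yoshiko 2/81

Noboru, as surviving spouse, takes 1/3.
The remaining 2/3 passes to Midori's descendants per stirpes.
The 2/3 is divided into 3 equal shares of 2/9 among Daichi, Ryo, Isamu.
Daichi predeceased; the 2/9 allotted to Daichi's branch passes to Daichi's issue by representation.
The 2/9 is divided into 3 equal shares of 2/27 among Kenji, Umeko, Junko.
Kenji predeceased; the 2/27 allotted to Kenji's branch passes to Kenji's issue by representation.
The 2/27 is divided into 3 equal shares of 2/81 among Haruki, Yoshiko, Takeshi.
Haruki is living and takes 2/81.
Yoshiko is living and takes 2/81.
Takeshi is living and takes 2/81.
Umeko is living and takes 2/27.
Junko is living and takes 2/27.
Ryo predeceased; the 2/9 allotted to Ryo's branch passes to Ryo's issue by representation.
Sachiko's line is the sole branch at this level, so the full 2/9 passes to Sachiko's issue by representation.
Reiko is the sole taker at this level and receives the full 2/9.
Isamu is living and takes 2/9.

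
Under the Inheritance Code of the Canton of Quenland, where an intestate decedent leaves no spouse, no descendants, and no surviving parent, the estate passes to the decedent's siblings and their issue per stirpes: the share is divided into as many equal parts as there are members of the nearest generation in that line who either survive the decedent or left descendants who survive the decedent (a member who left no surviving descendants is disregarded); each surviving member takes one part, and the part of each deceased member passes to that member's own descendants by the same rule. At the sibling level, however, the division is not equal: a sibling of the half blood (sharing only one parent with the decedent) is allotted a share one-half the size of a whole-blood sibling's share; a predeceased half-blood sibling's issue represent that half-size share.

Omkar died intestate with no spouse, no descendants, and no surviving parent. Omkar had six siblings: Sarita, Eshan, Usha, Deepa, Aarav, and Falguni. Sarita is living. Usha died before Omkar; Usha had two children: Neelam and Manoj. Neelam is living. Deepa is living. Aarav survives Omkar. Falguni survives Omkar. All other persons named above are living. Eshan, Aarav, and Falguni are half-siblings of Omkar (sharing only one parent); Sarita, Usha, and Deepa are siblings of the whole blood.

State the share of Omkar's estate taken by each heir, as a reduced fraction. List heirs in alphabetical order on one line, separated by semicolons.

No spouse, descendants, or parent survives, so the estate passes to Omkar's siblings per stirpes.
Half-blood siblings count for one-half the weight of whole-blood siblings at the initial division.
Dividing 1 in proportion to weights (total weight 9/2): Sarita (weight 1) → 2/9; Eshan (weight 1/2) → 1/9; Usha (weight 1) → 2/9; Deepa (weight 1) → 2/9; Aarav (weight 1/2) → 1/9; Falguni (weight 1/2) → 1/9.
Sarita is living and takes 2/9.
Eshan is living and takes 1/9.
Usha predeceased; the 2/9 allotted to Usha's branch passes to Usha's issue by representation.
The 2/9 is divided into 2 equal shares of 1/9 among Neelam, Manoj.
Neelam is living and takes 1/9.
Manoj is living and takes 1/9.
Deepa is living and takes 2/9.
Aarav is living and takes 1/9.
Falguni is living and takes 1/9.

Aarav 1/9; Deepa 2/9; Eshan 1/9; Falguni 1/9; Manoj 1/9; Neelam 1/9; Sarita 2/9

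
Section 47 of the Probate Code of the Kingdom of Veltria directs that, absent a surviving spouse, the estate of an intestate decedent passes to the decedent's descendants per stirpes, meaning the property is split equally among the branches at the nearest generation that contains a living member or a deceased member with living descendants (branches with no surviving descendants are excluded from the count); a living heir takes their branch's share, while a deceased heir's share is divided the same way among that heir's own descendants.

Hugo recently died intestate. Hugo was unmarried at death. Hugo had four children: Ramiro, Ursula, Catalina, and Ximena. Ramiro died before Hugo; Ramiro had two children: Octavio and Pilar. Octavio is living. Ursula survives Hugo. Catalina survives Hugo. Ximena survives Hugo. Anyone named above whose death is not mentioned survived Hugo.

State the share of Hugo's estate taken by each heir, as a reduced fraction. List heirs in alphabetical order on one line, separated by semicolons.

There is no surviving spouse, so the entire estate passes to Hugo's descendants per stirpes.
The estate is divided into 4 equal shares of 1/4 among Ramiro, Ursula, Catalina, Ximena.
Ramiro predeceased; the 1/4 allotted to Ramiro's branch passes to Ramiro's issue by representation.
The 1/4 is divided into 2 equal shares of 1/8 among Octavio, Pilar.
Octavio is living and takes 1/8.
Pilar is living and takes 1/8.
Ursula is living and takes 1/4.
Catalina is living and takes 1/4.
Ximena is living and takes 1/4.

Catalina 1/4; Octavio 1/8; Pilar 1/8; Ursula 1/4; Ximena 1/4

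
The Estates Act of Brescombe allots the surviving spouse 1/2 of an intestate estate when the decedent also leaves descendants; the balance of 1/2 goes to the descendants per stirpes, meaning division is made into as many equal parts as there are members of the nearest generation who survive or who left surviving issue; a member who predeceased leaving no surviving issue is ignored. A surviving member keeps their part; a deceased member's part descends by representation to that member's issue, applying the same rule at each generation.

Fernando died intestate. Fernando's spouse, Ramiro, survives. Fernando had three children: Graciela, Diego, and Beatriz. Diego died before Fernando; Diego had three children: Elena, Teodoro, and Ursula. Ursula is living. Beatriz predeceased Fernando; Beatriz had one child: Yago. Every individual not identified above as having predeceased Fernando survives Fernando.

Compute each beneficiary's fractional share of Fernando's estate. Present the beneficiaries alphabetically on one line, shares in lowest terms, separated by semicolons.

Ramiro, as surviving spouse, takes 1/2.
The remaining 1/2 passes to Fernando's descendants per stirpes.
The 1/2 is divided into 3 equal shares of 1/6 among Graciela, Diego, Beatriz.
Graciela is living and takes 1/6.
Diego predeceased; the 1/6 allotted to Diego's branch passes to Diego's issue by representation.
The 1/6 is divided into 3 equal shares of 1/18 among Elena, Teodoro, Ursula.
Elena is living and takes 1/18.
Teodoro is living and takes 1/18.
Ursula is living and takes 1/18.
Beatriz predeceased; the 1/6 allotted to Beatriz's branch passes to Beatriz's issue by representation.
Yago is the sole taker at this level and receives the full 1/6.

Elena 1/18; Graciela 1/6; Ramiro 1/2; Teodoro 1/18; Ursula 1/18; Yago 1/6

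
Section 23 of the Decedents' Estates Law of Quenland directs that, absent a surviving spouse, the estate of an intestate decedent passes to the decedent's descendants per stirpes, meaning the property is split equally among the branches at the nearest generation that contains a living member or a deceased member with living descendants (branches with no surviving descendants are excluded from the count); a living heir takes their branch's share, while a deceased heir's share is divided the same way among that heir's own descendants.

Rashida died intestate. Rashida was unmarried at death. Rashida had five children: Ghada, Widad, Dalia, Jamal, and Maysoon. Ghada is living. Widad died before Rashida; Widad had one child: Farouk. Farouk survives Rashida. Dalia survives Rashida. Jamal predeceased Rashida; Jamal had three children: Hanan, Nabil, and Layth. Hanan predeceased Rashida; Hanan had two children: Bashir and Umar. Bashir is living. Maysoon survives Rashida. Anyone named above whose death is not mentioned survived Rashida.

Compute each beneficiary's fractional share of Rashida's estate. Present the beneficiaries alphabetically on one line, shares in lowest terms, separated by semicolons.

There is no surviving spouse, so the entire estate passes to Rashida's descendants per stirpes.
The estate is divided into 5 equal shares of 1/5 among Ghada, Widad, Dalia, Jamal, Maysoon.
Ghada is living and takes 1/5.
Widad predeceased; the 1/5 allotted to Widad's branch passes to Widad's issue by representation.
Farouk is the sole taker at this level and receives the full 1/5.
Dalia is living and takes 1/5.
Jamal predeceased; the 1/5 allotted to Jamal's branch passes to Jamal's issue by representation.
The 1/5 is divided into 3 equal shares of 1/15 among Hanan, Nabil, Layth.
Hanan predeceased; the 1/15 allotted to Hanan's branch passes to Hanan's issue by representation.
The 1/15 is divided into 2 equal shares of 1/30 among Bashir, Umar.
Bashir is living and takes 1/30.
Umar is living and takes 1/30.
Nabil is living and takes 1/15.
Layth is living and takes 1/15.
Maysoon is living and takes 1/5.

Bashir 1/30; Dalia 1/5; Farouk 1/5; Ghada 1/5; Layth 1/15; Maysoon 1/5; Nabil 1/15; Umar 1/30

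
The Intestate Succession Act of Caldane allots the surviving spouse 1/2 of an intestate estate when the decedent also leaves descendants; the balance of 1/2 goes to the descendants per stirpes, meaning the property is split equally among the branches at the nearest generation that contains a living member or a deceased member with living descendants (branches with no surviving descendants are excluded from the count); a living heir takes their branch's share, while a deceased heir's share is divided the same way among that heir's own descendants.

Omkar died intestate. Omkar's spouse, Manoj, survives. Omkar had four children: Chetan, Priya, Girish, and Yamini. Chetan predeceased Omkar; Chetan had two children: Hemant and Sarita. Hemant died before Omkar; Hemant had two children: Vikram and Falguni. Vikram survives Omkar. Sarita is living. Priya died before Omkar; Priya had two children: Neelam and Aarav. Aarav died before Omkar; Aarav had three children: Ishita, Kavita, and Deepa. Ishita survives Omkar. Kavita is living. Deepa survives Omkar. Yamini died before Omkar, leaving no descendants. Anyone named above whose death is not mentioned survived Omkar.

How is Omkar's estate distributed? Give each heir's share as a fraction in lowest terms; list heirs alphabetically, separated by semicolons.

Deepa 1/36; Falguni 1/24; Girish 1/6; Ishita 1/36; Kavita 1/36; Manoj 1/2; Neelam 1/12; Sarita 1/12; Vikram 1/24

Manoj, as surviving spouse, takes 1/2.
The remaining 1/2 passes to Omkar's descendants per stirpes.
Yamini left no surviving issue, so that branch lapses and is disregarded.
The 1/2 is divided into 3 equal shares of 1/6 among Chetan, Priya, Girish.
Chetan predeceased; the 1/6 allotted to Chetan's branch passes to Chetan's issue by representation.
The 1/6 is divided into 2 equal shares of 1/12 among Hemant, Sarita.
Hemant predeceased; the 1/12 allotted to Hemant's branch passes to Hemant's issue by representation.
The 1/12 is divided into 2 equal shares of 1/24 among Vikram, Falguni.
Vikram is living and takes 1/24.
Falguni is living and takes 1/24.
Sarita is living and takes 1/12.
Priya predeceased; the 1/6 allotted to Priya's branch passes to Priya's issue by representation.
The 1/6 is divided into 2 equal shares of 1/12 among Neelam, Aarav.
Neelam is living and takes 1/12.
Aarav predeceased; the 1/12 allotted to Aarav's branch passes to Aarav's issue by representation.
The 1/12 is divided into 3 equal shares of 1/36 among Ishita, Kavita, Deepa.
Ishita is living and takes 1/36.
Kavita is living and takes 1/36.
Deepa is living and takes 1/36.
Girish is living and takes 1/6.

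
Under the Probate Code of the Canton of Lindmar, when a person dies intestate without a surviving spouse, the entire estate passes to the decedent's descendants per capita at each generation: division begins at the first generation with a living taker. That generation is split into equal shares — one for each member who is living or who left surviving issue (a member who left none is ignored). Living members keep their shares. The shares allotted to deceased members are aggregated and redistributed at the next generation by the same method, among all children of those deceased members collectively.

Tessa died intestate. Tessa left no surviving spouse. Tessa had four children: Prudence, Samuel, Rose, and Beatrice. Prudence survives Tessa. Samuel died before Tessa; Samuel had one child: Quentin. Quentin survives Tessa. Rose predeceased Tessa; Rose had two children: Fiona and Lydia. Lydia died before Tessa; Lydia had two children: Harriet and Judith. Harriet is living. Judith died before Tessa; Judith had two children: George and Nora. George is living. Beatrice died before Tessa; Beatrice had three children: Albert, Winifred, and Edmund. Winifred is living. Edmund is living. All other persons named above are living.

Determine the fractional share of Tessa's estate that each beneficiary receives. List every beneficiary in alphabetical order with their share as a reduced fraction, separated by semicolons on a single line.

There is no surviving spouse, so the entire estate passes to Tessa's descendants per capita at each generation.
At generation 1 (Prudence, Samuel, Rose, Beatrice) there are 4 shares of (1)/4 = 1/4 each.
Living: Prudence — each takes 1/4.
Deceased: Samuel, Rose, and Beatrice. Their combined 3/4 is pooled and carried to generation 2.
At generation 2 (Quentin, Fiona, Lydia, Albert, Winifred, Edmund) there are 6 shares of (3/4)/6 = 1/8 each.
Living: Quentin, Fiona, Albert, Winifred, and Edmund — each takes 1/8.
Deceased: Lydia. That 1/8 share is carried to generation 3.
At generation 3 (Harriet, Judith) there are 2 shares of (1/8)/2 = 1/16 each.
Living: Harriet — each takes 1/16.
Deceased: Judith. That 1/16 share is carried to generation 4.
At generation 4 (George, Nora) there are 2 shares of (1/16)/2 = 1/32 each.
Living: George and Nora — each takes 1/32.

Albert 1/8; Edmund 1/8; Fiona 1/8; George 1/32; Harriet 1/16; Nora 1/32; Prudence 1/4; Quentin 1/8; Winifred 1/8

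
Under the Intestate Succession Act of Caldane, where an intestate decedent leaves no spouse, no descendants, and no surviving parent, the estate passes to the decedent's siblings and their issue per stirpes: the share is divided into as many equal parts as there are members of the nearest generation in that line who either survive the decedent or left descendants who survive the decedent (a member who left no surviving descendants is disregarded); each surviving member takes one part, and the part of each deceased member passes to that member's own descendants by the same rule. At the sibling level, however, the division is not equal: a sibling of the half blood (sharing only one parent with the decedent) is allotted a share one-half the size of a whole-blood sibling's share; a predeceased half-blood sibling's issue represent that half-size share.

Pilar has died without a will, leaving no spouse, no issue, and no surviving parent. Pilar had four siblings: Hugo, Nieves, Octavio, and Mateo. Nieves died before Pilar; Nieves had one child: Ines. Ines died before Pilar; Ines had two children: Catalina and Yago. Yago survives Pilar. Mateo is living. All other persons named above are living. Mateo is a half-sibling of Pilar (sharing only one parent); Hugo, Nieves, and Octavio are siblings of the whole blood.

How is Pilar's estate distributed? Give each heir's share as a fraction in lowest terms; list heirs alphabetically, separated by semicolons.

No spouse, descendants, or parent survives, so the estate passes to Pilar's siblings per stirpes.
Half-blood siblings count for one-half the weight of whole-blood siblings at the initial division.
Dividing 1 in proportion to weights (total weight 7/2): Hugo (weight 1) → 2/7; Nieves (weight 1) → 2/7; Octavio (weight 1) → 2/7; Mateo (weight 1/2) → 1/7.
Hugo is living and takes 2/7.
Nieves predeceased; the 2/7 allotted to Nieves's branch passes to Nieves's issue by representation.
Ines's line is the sole branch at this level, so the full 2/7 passes to Ines's issue by representation.
The 2/7 is divided into 2 equal shares of 1/7 among Catalina, Yago.
Catalina is living and takes 1/7.
Yago is living and takes 1/7.
Octavio is living and takes 2/7.
Mateo is living and takes 1/7.

Catalina 1/7; Hugo 2/7; Mateo 1/7; Octavio 2/7; Yago 1/7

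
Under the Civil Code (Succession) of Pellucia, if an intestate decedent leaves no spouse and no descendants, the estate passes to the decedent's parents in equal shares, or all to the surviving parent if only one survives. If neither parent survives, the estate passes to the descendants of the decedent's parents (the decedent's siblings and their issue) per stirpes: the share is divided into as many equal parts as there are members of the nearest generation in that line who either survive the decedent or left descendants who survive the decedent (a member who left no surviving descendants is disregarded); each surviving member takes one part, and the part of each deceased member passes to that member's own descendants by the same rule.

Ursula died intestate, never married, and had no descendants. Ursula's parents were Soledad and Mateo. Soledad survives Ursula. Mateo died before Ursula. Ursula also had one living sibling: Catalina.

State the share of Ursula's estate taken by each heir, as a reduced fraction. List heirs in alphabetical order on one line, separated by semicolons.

Soledad 1

Only one parent, Soledad, survives, so Soledad takes the entire estate. The siblings take nothing because a surviving parent has priority.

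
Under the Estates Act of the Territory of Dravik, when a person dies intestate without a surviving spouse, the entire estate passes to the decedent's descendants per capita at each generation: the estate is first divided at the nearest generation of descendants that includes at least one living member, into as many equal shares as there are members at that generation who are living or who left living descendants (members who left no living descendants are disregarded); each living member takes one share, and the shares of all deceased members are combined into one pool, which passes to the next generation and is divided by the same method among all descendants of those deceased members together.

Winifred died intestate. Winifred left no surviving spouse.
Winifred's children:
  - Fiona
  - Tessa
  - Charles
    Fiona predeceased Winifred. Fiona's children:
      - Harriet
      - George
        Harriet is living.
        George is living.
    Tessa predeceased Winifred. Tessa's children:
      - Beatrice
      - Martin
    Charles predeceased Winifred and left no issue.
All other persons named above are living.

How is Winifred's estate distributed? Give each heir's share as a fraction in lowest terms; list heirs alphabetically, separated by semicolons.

There is no surviving spouse, so the entire estate passes to Winifred's descendants per capita at each generation.
No one at generation 1 (Fiona, Tessa) is living; moving to the next generation.
At generation 2 (Harriet, George, Beatrice, Martin) there are 4 shares of (1)/4 = 1/4 each.
Living: Harriet, George, Beatrice, and Martin — each takes 1/4.

Beatrice 1/4; George 1/4; Harriet 1/4; Martin 1/4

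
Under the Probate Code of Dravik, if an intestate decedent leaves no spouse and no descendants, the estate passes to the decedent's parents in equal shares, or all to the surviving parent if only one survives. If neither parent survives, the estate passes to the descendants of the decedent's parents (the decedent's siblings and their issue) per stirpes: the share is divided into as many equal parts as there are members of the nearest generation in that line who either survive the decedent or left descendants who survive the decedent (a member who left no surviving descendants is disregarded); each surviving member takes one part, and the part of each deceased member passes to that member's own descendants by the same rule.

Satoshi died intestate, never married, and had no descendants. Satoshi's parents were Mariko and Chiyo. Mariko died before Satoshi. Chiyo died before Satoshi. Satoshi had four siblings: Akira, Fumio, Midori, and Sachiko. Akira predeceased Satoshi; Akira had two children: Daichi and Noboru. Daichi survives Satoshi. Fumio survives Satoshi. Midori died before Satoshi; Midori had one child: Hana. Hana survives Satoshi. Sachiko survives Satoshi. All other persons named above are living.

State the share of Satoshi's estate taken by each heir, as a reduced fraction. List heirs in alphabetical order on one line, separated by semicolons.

Daichi 1/8; Fumio 1/4; Hana 1/4; Noboru 1/8; Sachiko 1/4

Neither parent survives and there are no descendants, so the estate passes to Satoshi's siblings and their issue per stirpes.
The estate is divided into 4 equal shares of 1/4 among Akira, Fumio, Midori, Sachiko.
Akira predeceased; the 1/4 allotted to Akira's branch passes to Akira's issue by representation.
The 1/4 is divided into 2 equal shares of 1/8 among Daichi, Noboru.
Daichi is living and takes 1/8.
Noboru is living and takes 1/8.
Fumio is living and takes 1/4.
Midori predeceased; the 1/4 allotted to Midori's branch passes to Midori's issue by representation.
Hana is the sole taker at this level and receives the full 1/4.
Sachiko is living and takes 1/4.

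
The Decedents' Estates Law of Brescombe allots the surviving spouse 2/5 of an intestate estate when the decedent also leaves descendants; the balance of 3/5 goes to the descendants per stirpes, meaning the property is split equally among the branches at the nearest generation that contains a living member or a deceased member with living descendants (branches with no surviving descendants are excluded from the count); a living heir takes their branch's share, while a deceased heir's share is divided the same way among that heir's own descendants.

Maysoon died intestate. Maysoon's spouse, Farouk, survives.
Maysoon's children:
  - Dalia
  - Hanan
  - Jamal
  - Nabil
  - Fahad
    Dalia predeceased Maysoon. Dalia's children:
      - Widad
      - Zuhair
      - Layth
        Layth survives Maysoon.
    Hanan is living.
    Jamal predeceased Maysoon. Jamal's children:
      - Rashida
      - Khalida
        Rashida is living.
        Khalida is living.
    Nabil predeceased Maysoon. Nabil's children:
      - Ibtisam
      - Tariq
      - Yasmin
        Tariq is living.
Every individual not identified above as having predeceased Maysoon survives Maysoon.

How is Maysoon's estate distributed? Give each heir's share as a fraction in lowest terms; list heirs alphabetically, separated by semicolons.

Fahad 3/25; Farouk 2/5; Hanan 3/25; Ibtisam 1/25; Khalida 3/50; Layth 1/25; Rashida 3/50; Tariq 1/25; Widad 1/25; Yasmin 1/25; Zuhair 1/25

Farouk, as surviving spouse, takes 2/5.
The remaining 3/5 passes to Maysoon's descendants per stirpes.
The 3/5 is divided into 5 equal shares of 3/25 among Dalia, Hanan, Jamal, Nabil, Fahad.
Dalia predeceased; the 3/25 allotted to Dalia's branch passes to Dalia's issue by representation.
The 3/25 is divided into 3 equal shares of 1/25 among Widad, Zuhair, Layth.
Widad is living and takes 1/25.
Zuhair is living and takes 1/25.
Layth is living and takes 1/25.
Hanan is living and takes 3/25.
Jamal predeceased; the 3/25 allotted to Jamal's branch passes to Jamal's issue by representation.
The 3/25 is divided into 2 equal shares of 3/50 among Rashida, Khalida.
Rashida is living and takes 3/50.
Khalida is living and takes 3/50.
Nabil predeceased; the 3/25 allotted to Nabil's branch passes to Nabil's issue by representation.
The 3/25 is divided into 3 equal shares of 1/25 among Ibtisam, Tariq, Yasmin.
Ibtisam is living and takes 1/25.
Tariq is living and takes 1/25.
Yasmin is living and takes 1/25.
Fahad is living and takes 3/25.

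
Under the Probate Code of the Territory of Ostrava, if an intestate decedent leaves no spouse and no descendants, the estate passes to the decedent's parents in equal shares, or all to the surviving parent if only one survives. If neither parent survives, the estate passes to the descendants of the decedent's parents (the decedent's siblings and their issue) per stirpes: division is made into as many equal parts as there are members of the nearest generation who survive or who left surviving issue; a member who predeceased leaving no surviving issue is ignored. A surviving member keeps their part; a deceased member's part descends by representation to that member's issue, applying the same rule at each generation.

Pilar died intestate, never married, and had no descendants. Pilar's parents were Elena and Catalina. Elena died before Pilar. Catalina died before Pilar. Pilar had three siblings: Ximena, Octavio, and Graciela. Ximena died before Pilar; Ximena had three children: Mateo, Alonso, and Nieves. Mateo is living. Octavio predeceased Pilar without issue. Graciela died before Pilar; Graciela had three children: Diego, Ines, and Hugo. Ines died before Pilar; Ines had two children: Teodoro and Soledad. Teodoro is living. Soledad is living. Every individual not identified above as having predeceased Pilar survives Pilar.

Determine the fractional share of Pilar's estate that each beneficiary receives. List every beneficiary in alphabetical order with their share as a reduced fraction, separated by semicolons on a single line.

Neither parent survives and there are no descendants, so the estate passes to Pilar's siblings and their issue per stirpes.
Octavio left no surviving issue, so that branch lapses and is disregarded.
The estate is divided into 2 equal shares of 1/2 among Ximena, Graciela.
Ximena predeceased; the 1/2 allotted to Ximena's branch passes to Ximena's issue by representation.
The 1/2 is divided into 3 equal shares of 1/6 among Mateo, Alonso, Nieves.
Mateo is living and takes 1/6.
Alonso is living and takes 1/6.
Nieves is living and takes 1/6.
Graciela predeceased; the 1/2 allotted to Graciela's branch passes to Graciela's issue by representation.
The 1/2 is divided into 3 equal shares of 1/6 among Diego, Ines, Hugo.
Diego is living and takes 1/6.
Ines predeceased; the 1/6 allotted to Ines's branch passes to Ines's issue by representation.
The 1/6 is divided into 2 equal shares of 1/12 among Teodoro, Soledad.
Teodoro is living and takes 1/12.
Soledad is living and takes 1/12.
Hugo is living and takes 1/6.

Alonso 1/6; Diego 1/6; Hugo 1/6; Mateo 1/6; Nieves 1/6; Soledad 1/12; Teodoro 1/12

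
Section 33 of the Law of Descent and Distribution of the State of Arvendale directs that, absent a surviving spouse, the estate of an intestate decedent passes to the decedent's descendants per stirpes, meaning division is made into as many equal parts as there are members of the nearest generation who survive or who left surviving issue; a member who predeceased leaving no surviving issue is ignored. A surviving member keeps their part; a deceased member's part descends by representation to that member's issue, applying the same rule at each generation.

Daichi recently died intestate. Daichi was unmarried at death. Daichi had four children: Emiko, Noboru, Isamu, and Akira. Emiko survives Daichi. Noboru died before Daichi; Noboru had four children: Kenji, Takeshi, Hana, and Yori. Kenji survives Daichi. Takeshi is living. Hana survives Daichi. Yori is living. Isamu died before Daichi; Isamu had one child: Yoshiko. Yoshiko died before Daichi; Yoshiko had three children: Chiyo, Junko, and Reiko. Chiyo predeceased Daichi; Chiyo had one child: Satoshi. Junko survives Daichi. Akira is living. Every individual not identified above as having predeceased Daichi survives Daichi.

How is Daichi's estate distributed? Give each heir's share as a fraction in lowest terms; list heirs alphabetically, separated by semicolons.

Akira 1/4; Emiko 1/4; Hana 1/16; Junko 1/12; Kenji 1/16; Reiko 1/12; Satoshi 1/12; Takeshi 1/16; Yori 1/16

There is no surviving spouse, so the entire estate passes to Daichi's descendants per stirpes.
The estate is divided into 4 equal shares of 1/4 among Emiko, Noboru, Isamu, Akira.
Emiko is living and takes 1/4.
Noboru predeceased; the 1/4 allotted to Noboru's branch passes to Noboru's issue by representation.
The 1/4 is divided into 4 equal shares of 1/16 among Kenji, Takeshi, Hana, Yori.
Kenji is living and takes 1/16.
Takeshi is living and takes 1/16.
Hana is living and takes 1/16.
Yori is living and takes 1/16.
Isamu predeceased; the 1/4 allotted to Isamu's branch passes to Isamu's issue by representation.
Yoshiko's line is the sole branch at this level, so the full 1/4 passes to Yoshiko's issue by representation.
The 1/4 is divided into 3 equal shares of 1/12 among Chiyo, Junko, Reiko.
Chiyo predeceased; the 1/12 allotted to Chiyo's branch passes to Chiyo's issue by representation.
Satoshi is the sole taker at this level and receives the full 1/12.
Junko is living and takes 1/12.
Reiko is living and takes 1/12.
Akira is living and takes 1/4.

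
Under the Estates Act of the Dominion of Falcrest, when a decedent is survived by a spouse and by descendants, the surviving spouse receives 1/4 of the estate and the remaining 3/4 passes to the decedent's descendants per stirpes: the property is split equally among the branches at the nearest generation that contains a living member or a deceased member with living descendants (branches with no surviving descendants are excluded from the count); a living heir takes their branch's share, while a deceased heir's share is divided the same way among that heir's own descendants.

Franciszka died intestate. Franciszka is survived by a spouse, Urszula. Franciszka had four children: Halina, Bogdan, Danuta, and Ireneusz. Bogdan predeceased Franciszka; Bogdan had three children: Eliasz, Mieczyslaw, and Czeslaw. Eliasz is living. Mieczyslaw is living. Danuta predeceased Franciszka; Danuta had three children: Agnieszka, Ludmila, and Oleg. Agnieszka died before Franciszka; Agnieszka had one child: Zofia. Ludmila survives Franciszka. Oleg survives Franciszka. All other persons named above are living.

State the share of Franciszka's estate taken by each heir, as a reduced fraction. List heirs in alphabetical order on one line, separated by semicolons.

Czeslaw 1/16; Eliasz 1/16; Halina 3/16; Ireneusz 3/16; Ludmila 1/16; Mieczyslaw 1/16; Oleg 1/16; Urszula 1/4; Zofia 1/16

Urszula, as surviving spouse, takes 1/4.
The remaining 3/4 passes to Franciszka's descendants per stirpes.
The 3/4 is divided into 4 equal shares of 3/16 among Halina, Bogdan, Danuta, Ireneusz.
Halina is living and takes 3/16.
Bogdan predeceased; the 3/16 allotted to Bogdan's branch passes to Bogdan's issue by representation.
The 3/16 is divided into 3 equal shares of 1/16 among Eliasz, Mieczyslaw, Czeslaw.
Eliasz is living and takes 1/16.
Mieczyslaw is living and takes 1/16.
Czeslaw is living and takes 1/16.
Danuta predeceased; the 3/16 allotted to Danuta's branch passes to Danuta's issue by representation.
The 3/16 is divided into 3 equal shares of 1/16 among Agnieszka, Ludmila, Oleg.
Agnieszka predeceased; the 1/16 allotted to Agnieszka's branch passes to Agnieszka's issue by representation.
Zofia is the sole taker at this level and receives the full 1/16.
Ludmila is living and takes 1/16.
Oleg is living and takes 1/16.
Ireneusz is living and takes 3/16.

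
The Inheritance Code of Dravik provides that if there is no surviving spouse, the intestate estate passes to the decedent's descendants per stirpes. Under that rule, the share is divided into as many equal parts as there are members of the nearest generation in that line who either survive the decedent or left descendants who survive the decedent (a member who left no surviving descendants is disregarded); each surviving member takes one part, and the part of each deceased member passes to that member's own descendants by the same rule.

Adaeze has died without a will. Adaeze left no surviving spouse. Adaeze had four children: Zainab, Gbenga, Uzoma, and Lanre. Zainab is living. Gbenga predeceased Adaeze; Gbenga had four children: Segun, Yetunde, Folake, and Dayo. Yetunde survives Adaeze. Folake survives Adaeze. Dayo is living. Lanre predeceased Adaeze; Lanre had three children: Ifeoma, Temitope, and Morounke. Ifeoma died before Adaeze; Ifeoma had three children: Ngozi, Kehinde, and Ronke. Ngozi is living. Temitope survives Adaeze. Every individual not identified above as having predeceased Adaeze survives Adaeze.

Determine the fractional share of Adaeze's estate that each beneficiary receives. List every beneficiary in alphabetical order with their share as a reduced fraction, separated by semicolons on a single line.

There is no surviving spouse, so the entire estate passes to Adaeze's descendants per stirpes.
The estate is divided into 4 equal shares of 1/4 among Zainab, Gbenga, Uzoma, Lanre.
Zainab is living and takes 1/4.
Gbenga predeceased; the 1/4 allotted to Gbenga's branch passes to Gbenga's issue by representation.
The 1/4 is divided into 4 equal shares of 1/16 among Segun, Yetunde, Folake, Dayo.
Segun is living and takes 1/16.
Yetunde is living and takes 1/16.
Folake is living and takes 1/16.
Dayo is living and takes 1/16.
Uzoma is living and takes 1/4.
Lanre predeceased; the 1/4 allotted to Lanre's branch passes to Lanre's issue by representation.
The 1/4 is divided into 3 equal shares of 1/12 among Ifeoma, Temitope, Morounke.
Ifeoma predeceased; the 1/12 allotted to Ifeoma's branch passes to Ifeoma's issue by representation.
The 1/12 is divided into 3 equal shares of 1/36 among Ngozi, Kehinde, Ronke.
Ngozi is living and takes 1/36.
Kehinde is living and takes 1/36.
Ronke is living and takes 1/36.
Temitope is living and takes 1/12.
Morounke is living and takes 1/12.

Dayo 1/16; Folake 1/16; Kehinde 1/36; Morounke 1/12; Ngozi 1/36; Ronke 1/36; Segun 1/16; Temitope 1/12; Uzoma 1/4; Yetunde 1/16; Zainab 1/4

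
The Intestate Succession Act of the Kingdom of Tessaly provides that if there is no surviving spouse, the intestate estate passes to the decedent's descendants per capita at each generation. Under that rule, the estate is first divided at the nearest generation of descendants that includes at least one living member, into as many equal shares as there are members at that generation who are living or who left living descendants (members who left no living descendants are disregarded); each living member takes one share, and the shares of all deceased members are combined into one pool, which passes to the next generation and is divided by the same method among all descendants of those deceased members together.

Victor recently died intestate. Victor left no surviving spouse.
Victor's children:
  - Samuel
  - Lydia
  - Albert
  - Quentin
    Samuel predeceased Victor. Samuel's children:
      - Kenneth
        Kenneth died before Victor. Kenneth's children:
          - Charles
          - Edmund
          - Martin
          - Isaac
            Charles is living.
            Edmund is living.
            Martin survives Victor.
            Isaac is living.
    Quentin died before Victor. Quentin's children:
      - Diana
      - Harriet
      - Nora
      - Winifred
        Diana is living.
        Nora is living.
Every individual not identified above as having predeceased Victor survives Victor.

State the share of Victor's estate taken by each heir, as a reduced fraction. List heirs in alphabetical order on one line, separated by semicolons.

There is no surviving spouse, so the entire estate passes to Victor's descendants per capita at each generation.
At generation 1 (Samuel, Lydia, Albert, Quentin) there are 4 shares of (1)/4 = 1/4 each.
Living: Lydia and Albert — each takes 1/4.
Deceased: Samuel and Quentin. Their combined 1/2 is pooled and carried to generation 2.
At generation 2 (Kenneth, Diana, Harriet, Nora, Winifred) there are 5 shares of (1/2)/5 = 1/10 each.
Living: Diana, Harriet, Nora, and Winifred — each takes 1/10.
Deceased: Kenneth. That 1/10 share is carried to generation 3.
At generation 3 (Charles, Edmund, Martin, Isaac) there are 4 shares of (1/10)/4 = 1/40 each.
Living: Charles, Edmund, Martin, and Isaac — each takes 1/40.

Albert 1/4; Charles 1/40; Diana 1/10; Edmund 1/40; Harriet 1/10; Isaac 1/40; Lydia 1/4; Martin 1/40; Nora 1/10; Winifred 1/10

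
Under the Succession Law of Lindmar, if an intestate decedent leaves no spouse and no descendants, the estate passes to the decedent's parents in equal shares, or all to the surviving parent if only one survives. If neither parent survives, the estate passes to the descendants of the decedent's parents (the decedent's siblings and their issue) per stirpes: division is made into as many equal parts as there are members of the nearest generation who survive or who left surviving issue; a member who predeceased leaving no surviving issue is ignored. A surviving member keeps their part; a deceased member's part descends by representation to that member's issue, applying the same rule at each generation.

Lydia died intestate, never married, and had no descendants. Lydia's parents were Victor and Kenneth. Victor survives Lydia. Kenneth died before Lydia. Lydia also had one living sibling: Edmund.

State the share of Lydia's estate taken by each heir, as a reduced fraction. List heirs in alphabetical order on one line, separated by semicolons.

Only one parent, Victor, survives, so Victor takes the entire estate. The siblings take nothing because a surviving parent has priority.

Victor 1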